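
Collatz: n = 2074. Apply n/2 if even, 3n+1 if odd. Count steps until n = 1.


2074 → 1037 → 3112 → 1556 → 778 → 389 → 1168 → 584 → 292 → 146 → 73 → 220 → 110 → 55 → 166 → 83 → 250 → 125 → 376 → 188 → 94 → 47 → 142 → 71 → 214 → 107 → 322 → 161 → 484 → 242 → 121 → 364 → 182 → 91 → 274 → 137 → 412 → 206 → 103 → 310 → 155 → 466 → 233 → 700 → 350 → 175 → 526 → 263 → 790 → 395 → 1186 → 593 → 1780 → 890 → 445 → 1336 → 668 → 334 → 167 → 502 → 251 → 754 → 377 → 1132 → 566 → 283 → 850 → 425 → 1276 → 638 → 319 → 958 → 479 → 1438 → 719 → 2158 → 1079 → 3238 → 1619 → 4858 → 2429 → 7288 → 3644 → 1822 → 911 → 2734 → 1367 → 4102 → 2051 → 6154 → 3077 → 9232 → 4616 → 2308 → 1154 → 577 → 1732 → 866 → 433 → 1300 → 650 → 325 → 976 → 488 → 244 → 122 → 61 → 184 → 92 → 46 → 23 → 70 → 35 → 106 → 53 → 160 → 80 → 40 → 20 → 10 → 5 → 16 → 8 → 4 → 2 → 1
Total steps = 125

125 steps


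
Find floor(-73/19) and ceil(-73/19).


-73/19 = -3.8421
floor = -4
ceil = -3

floor = -4, ceil = -3


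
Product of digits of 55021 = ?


5 × 5 × 0 × 2 × 1 = 0


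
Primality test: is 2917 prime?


Check divisors up to sqrt(2917) = 54.0093
No divisors found.
2917 is prime.

Yes, 2917 is prime


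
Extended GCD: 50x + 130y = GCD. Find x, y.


Tabular extended Euclidean (each row: r = 50*s + 130*t):
r=50, s=1, t=0
r=130, s=0, t=1
q=0: r=50, s=1, t=0   [50*(1) + 130*(0) = 50]
q=2: r=30, s=-2, t=1   [50*(-2) + 130*(1) = 30]
q=1: r=20, s=3, t=-1   [50*(3) + 130*(-1) = 20]
q=1: r=10, s=-5, t=2   [50*(-5) + 130*(2) = 10]
q=2: r=0, s=13, t=-5   [50*(13) + 130*(-5) = 0]
GCD = 10; from the row with r=10: x=-5, y=2
Check: 50*(-5) + 130*(2) = -250 + 260 = 10

GCD = 10, x = -5, y = 2


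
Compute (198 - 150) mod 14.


198 - 150 = 48
48 mod 14 = 6


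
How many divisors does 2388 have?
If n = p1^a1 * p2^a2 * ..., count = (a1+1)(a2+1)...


2388 = 2^2 × 3^1 × 199^1
d(2388) = (2+1) × (1+1) × (1+1) = 12

12 divisors


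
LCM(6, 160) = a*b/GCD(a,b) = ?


GCD(6, 160) = 2
LCM = 6*160/2 = 960/2 = 480

LCM = 480


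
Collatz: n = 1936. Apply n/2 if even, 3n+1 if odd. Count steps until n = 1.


1936 → 968 → 484 → 242 → 121 → 364 → 182 → 91 → 274 → 137 → 412 → 206 → 103 → 310 → 155 → 466 → 233 → 700 → 350 → 175 → 526 → 263 → 790 → 395 → 1186 → 593 → 1780 → 890 → 445 → 1336 → 668 → 334 → 167 → 502 → 251 → 754 → 377 → 1132 → 566 → 283 → 850 → 425 → 1276 → 638 → 319 → 958 → 479 → 1438 → 719 → 2158 → 1079 → 3238 → 1619 → 4858 → 2429 → 7288 → 3644 → 1822 → 911 → 2734 → 1367 → 4102 → 2051 → 6154 → 3077 → 9232 → 4616 → 2308 → 1154 → 577 → 1732 → 866 → 433 → 1300 → 650 → 325 → 976 → 488 → 244 → 122 → 61 → 184 → 92 → 46 → 23 → 70 → 35 → 106 → 53 → 160 → 80 → 40 → 20 → 10 → 5 → 16 → 8 → 4 → 2 → 1
Total steps = 99

99 steps


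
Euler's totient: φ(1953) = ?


1953 = 3^2 × 7 × 31
Prime factors: 3, 7, 31
φ(1953) = 1953 × (1-1/3) × (1-1/7) × (1-1/31)
= 1953 × 2/3 × 6/7 × 30/31 = 1080

φ(1953) = 1080


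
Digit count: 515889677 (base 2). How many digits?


515889677 in base 2 = 11110101111111101101000001101
Number of digits = 29

29 digits (base 2)


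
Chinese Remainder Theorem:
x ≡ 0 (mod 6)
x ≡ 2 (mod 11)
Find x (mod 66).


M = 6*11 = 66
M1 = M/6 = 11, M2 = M/11 = 6
M1^(-1) mod 6 = 5, M2^(-1) mod 11 = 2
x = 0*11*5 + 2*6*2 = 24
24 mod 66 = 24
Check: 24 mod 6 = 0 ✓, 24 mod 11 = 2 ✓

x ≡ 24 (mod 66)


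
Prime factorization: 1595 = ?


1595 / 5 = 319
319 / 11 = 29
29 / 29 = 1
1595 = 5 × 11 × 29


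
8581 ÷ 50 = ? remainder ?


8581 = 50 * 171 + 31
Check: 8550 + 31 = 8581

q = 171, r = 31


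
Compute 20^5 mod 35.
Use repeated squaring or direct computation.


20^1 mod 35 = 20
20^2 mod 35 = 15
20^3 mod 35 = 20
20^4 mod 35 = 15
20^5 mod 35 = 20


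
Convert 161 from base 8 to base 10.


161 (base 8) = 113 (decimal)
113 (decimal) = 113 (base 10)


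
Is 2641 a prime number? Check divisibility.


2641 / 19 = 139 (exact division)
2641 is NOT prime.

No, 2641 is not prime


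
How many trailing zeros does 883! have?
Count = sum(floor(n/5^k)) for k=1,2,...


floor(883/5) = 176
floor(883/25) = 35
floor(883/125) = 7
floor(883/625) = 1
Total = 219

219 trailing zeros


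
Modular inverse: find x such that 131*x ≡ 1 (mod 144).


Use the extended Euclidean algorithm on (144, 131); each row r = 144*s + 131*t:
r=144, s=1, t=0
r=131, s=0, t=1
q=1: r=13, s=1, t=-1   [144*(1) + 131*(-1) = 13]
q=10: r=1, s=-10, t=11   [144*(-10) + 131*(11) = 1]
q=13: r=0, s=131, t=-144   [144*(131) + 131*(-144) = 0]
GCD = 1 with t = 11, so 131*(11) ≡ 1 (mod 144)
Inverse = 11 mod 144 = 11
Check: 131 * 11 = 1441 ≡ 1 (mod 144)

131^(-1) ≡ 11 (mod 144)


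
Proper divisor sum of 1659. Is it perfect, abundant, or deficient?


Proper divisors: 1, 3, 7, 21, 79, 237, 553
Sum = 1 + 3 + 7 + 21 + 79 + 237 + 553 = 901
901 < 1659 → deficient

s(1659) = 901 (deficient)


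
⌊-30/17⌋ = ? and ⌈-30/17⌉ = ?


-30/17 = -1.7647
floor = -2
ceil = -1

floor = -2, ceil = -1


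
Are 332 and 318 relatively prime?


Euclidean algorithm:
332 = 1 * 318 + 14
318 = 22 * 14 + 10
14 = 1 * 10 + 4
10 = 2 * 4 + 2
4 = 2 * 2 + 0
GCD(332, 318) = 2

No, not coprime (GCD = 2)


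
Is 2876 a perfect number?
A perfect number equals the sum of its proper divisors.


Proper divisors of 2876: 1, 2, 4, 719, 1438
Sum = 1 + 2 + 4 + 719 + 1438 = 2164

No, 2876 is not perfect (2164 ≠ 2876)


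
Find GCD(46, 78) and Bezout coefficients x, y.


Tabular extended Euclidean (each row: r = 46*s + 78*t):
r=46, s=1, t=0
r=78, s=0, t=1
q=0: r=46, s=1, t=0   [46*(1) + 78*(0) = 46]
q=1: r=32, s=-1, t=1   [46*(-1) + 78*(1) = 32]
q=1: r=14, s=2, t=-1   [46*(2) + 78*(-1) = 14]
q=2: r=4, s=-5, t=3   [46*(-5) + 78*(3) = 4]
q=3: r=2, s=17, t=-10   [46*(17) + 78*(-10) = 2]
q=2: r=0, s=-39, t=23   [46*(-39) + 78*(23) = 0]
GCD = 2; from the row with r=2: x=17, y=-10
Check: 46*(17) + 78*(-10) = 782 - 780 = 2

GCD = 2, x = 17, y = -10


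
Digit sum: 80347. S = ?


8 + 0 + 3 + 4 + 7 = 22


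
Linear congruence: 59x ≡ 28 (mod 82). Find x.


GCD(59, 82) = 1, unique solution
a^(-1) mod 82 = 57
x = 57 * 28 mod 82 = 38

x ≡ 38 (mod 82)


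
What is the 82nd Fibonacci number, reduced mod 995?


F(k) mod 995 for k=1..82:
1, 1, 2, 3, 5, 8, 13, 21, 34, 55, 89, 144, 233, 377, 610, 987, 602, 594, 201, 795, 1, 796, 797, 598, 400, 3, 403, 406, 809, 220, 34, 254, 288, 542, 830, 377, 212, 589, 801, 395, 201, 596, 797, 398, 200, 598, 798, 401, 204, 605, 809, 419, 233, 652, 885, 542, 432, 974, 411, 390, 801, 196, 2, 198, 200, 398, 598, 1, 599, 600, 204, 804, 13, 817, 830, 652, 487, 144, 631, 775, 411, 191
F(82) mod 995 = 191


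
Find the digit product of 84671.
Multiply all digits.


8 × 4 × 6 × 7 × 1 = 1344


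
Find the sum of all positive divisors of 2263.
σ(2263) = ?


Divisors of 2263: 1, 31, 73, 2263
Sum = 1 + 31 + 73 + 2263 = 2368

σ(2263) = 2368


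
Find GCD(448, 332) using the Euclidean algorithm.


448 = 1 * 332 + 116
332 = 2 * 116 + 100
116 = 1 * 100 + 16
100 = 6 * 16 + 4
16 = 4 * 4 + 0
GCD = 4


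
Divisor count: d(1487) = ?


1487 = 1487^1
d(1487) = (1+1) = 2

2 divisors


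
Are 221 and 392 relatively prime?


Euclidean algorithm:
392 = 1 * 221 + 171
221 = 1 * 171 + 50
171 = 3 * 50 + 21
50 = 2 * 21 + 8
21 = 2 * 8 + 5
8 = 1 * 5 + 3
5 = 1 * 3 + 2
3 = 1 * 2 + 1
2 = 2 * 1 + 0
GCD(221, 392) = 1

Yes, coprime (GCD = 1)


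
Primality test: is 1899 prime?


1899 / 3 = 633 (exact division)
1899 is NOT prime.

No, 1899 is not prime


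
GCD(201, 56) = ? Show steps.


201 = 3 * 56 + 33
56 = 1 * 33 + 23
33 = 1 * 23 + 10
23 = 2 * 10 + 3
10 = 3 * 3 + 1
3 = 3 * 1 + 0
GCD = 1


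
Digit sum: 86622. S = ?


8 + 6 + 6 + 2 + 2 = 24


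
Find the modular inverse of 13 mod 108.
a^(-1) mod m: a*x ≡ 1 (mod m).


Use the extended Euclidean algorithm on (108, 13); each row r = 108*s + 13*t:
r=108, s=1, t=0
r=13, s=0, t=1
q=8: r=4, s=1, t=-8   [108*(1) + 13*(-8) = 4]
q=3: r=1, s=-3, t=25   [108*(-3) + 13*(25) = 1]
q=4: r=0, s=13, t=-108   [108*(13) + 13*(-108) = 0]
GCD = 1 with t = 25, so 13*(25) ≡ 1 (mod 108)
Inverse = 25 mod 108 = 25
Check: 13 * 25 = 325 ≡ 1 (mod 108)

13^(-1) ≡ 25 (mod 108)


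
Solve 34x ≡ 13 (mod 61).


GCD(34, 61) = 1, unique solution
a^(-1) mod 61 = 9
x = 9 * 13 mod 61 = 56

x ≡ 56 (mod 61)


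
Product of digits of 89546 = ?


8 × 9 × 5 × 4 × 6 = 8640


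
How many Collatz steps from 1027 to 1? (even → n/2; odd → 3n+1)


1027 → 3082 → 1541 → 4624 → 2312 → 1156 → 578 → 289 → 868 → 434 → 217 → 652 → 326 → 163 → 490 → 245 → 736 → 368 → 184 → 92 → 46 → 23 → 70 → 35 → 106 → 53 → 160 → 80 → 40 → 20 → 10 → 5 → 16 → 8 → 4 → 2 → 1
Total steps = 36

36 steps


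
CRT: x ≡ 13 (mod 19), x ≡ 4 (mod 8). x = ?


M = 19*8 = 152
M1 = M/19 = 8, M2 = M/8 = 19
M1^(-1) mod 19 = 12, M2^(-1) mod 8 = 3
x = 13*8*12 + 4*19*3 = 1476
1476 mod 152 = 108
Check: 108 mod 19 = 13 ✓, 108 mod 8 = 4 ✓

x ≡ 108 (mod 152)


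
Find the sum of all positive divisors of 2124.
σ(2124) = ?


Divisors of 2124: 1, 2, 3, 4, 6, 9, 12, 18, 36, 59, 118, 177, 236, 354, 531, 708, 1062, 2124
Sum = 1 + 2 + 3 + 4 + 6 + 9 + 12 + 18 + 36 + 59 + 118 + 177 + 236 + 354 + 531 + 708 + 1062 + 2124 = 5460

σ(2124) = 5460


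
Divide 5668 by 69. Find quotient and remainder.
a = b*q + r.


5668 = 69 * 82 + 10
Check: 5658 + 10 = 5668

q = 82, r = 10


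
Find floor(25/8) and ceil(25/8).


25/8 = 3.1250
floor = 3
ceil = 4

floor = 3, ceil = 4


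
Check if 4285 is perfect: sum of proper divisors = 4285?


Proper divisors of 4285: 1, 5, 857
Sum = 1 + 5 + 857 = 863

No, 4285 is not perfect (863 ≠ 4285)


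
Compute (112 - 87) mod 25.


112 - 87 = 25
25 mod 25 = 0


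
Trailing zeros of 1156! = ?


floor(1156/5) = 231
floor(1156/25) = 46
floor(1156/125) = 9
floor(1156/625) = 1
Total = 287

287 trailing zeros


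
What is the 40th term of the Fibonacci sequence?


Sequence: 1, 1, 2, 3, 5, 8, 13, 21, 34, 55, 89, 144, 233, 377, 610, 987, 1597, 2584, 4181, 6765, 10946, 17711, 28657, 46368, 75025, 121393, 196418, 317811, 514229, 832040, 1346269, 2178309, 3524578, 5702887, 9227465, 14930352, 24157817, 39088169, 63245986, 102334155
F(40) = 102334155


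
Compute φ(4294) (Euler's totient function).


4294 = 2 × 19 × 113
Prime factors: 2, 19, 113
φ(4294) = 4294 × (1-1/2) × (1-1/19) × (1-1/113)
= 4294 × 1/2 × 18/19 × 112/113 = 2016

φ(4294) = 2016


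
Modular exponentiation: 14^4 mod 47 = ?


14^1 mod 47 = 14
14^2 mod 47 = 8
14^3 mod 47 = 18
14^4 mod 47 = 17


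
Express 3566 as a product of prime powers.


3566 / 2 = 1783
1783 / 1783 = 1
3566 = 2 × 1783


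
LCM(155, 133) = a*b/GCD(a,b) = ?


GCD(155, 133) = 1
LCM = 155*133/1 = 20615/1 = 20615

LCM = 20615


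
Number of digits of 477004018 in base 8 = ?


477004018 in base 8 = 3433500362
Number of digits = 10

10 digits (base 8)


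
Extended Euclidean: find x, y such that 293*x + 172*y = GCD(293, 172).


Tabular extended Euclidean (each row: r = 293*s + 172*t):
r=293, s=1, t=0
r=172, s=0, t=1
q=1: r=121, s=1, t=-1   [293*(1) + 172*(-1) = 121]
q=1: r=51, s=-1, t=2   [293*(-1) + 172*(2) = 51]
q=2: r=19, s=3, t=-5   [293*(3) + 172*(-5) = 19]
q=2: r=13, s=-7, t=12   [293*(-7) + 172*(12) = 13]
q=1: r=6, s=10, t=-17   [293*(10) + 172*(-17) = 6]
q=2: r=1, s=-27, t=46   [293*(-27) + 172*(46) = 1]
q=6: r=0, s=172, t=-293   [293*(172) + 172*(-293) = 0]
GCD = 1; from the row with r=1: x=-27, y=46
Check: 293*(-27) + 172*(46) = -7911 + 7912 = 1

GCD = 1, x = -27, y = 46


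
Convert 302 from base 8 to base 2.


302 (base 8) = 194 (decimal)
194 (decimal) = 11000010 (base 2)


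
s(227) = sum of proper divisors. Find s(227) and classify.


Proper divisors: 1
Sum = 1 = 1
1 < 227 → deficient

s(227) = 1 (deficient)


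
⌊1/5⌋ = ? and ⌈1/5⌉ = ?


1/5 = 0.2000
floor = 0
ceil = 1

floor = 0, ceil = 1


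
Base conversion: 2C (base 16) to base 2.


2C (base 16) = 44 (decimal)
44 (decimal) = 101100 (base 2)


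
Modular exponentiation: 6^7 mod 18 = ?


6^1 mod 18 = 6
6^2 mod 18 = 0
6^3 mod 18 = 0
6^4 mod 18 = 0
6^5 mod 18 = 0
6^6 mod 18 = 0
6^7 mod 18 = 0


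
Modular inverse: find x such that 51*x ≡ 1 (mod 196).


Use the extended Euclidean algorithm on (196, 51); each row r = 196*s + 51*t:
r=196, s=1, t=0
r=51, s=0, t=1
q=3: r=43, s=1, t=-3   [196*(1) + 51*(-3) = 43]
q=1: r=8, s=-1, t=4   [196*(-1) + 51*(4) = 8]
q=5: r=3, s=6, t=-23   [196*(6) + 51*(-23) = 3]
q=2: r=2, s=-13, t=50   [196*(-13) + 51*(50) = 2]
q=1: r=1, s=19, t=-73   [196*(19) + 51*(-73) = 1]
q=2: r=0, s=-51, t=196   [196*(-51) + 51*(196) = 0]
GCD = 1 with t = -73, so 51*(-73) ≡ 1 (mod 196)
Inverse = -73 mod 196 = 123
Check: 51 * 123 = 6273 ≡ 1 (mod 196)

51^(-1) ≡ 123 (mod 196)


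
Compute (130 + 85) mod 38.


130 + 85 = 215
215 mod 38 = 25


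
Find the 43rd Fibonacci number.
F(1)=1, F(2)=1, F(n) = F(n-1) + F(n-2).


Sequence: 1, 1, 2, 3, 5, 8, 13, 21, 34, 55, 89, 144, 233, 377, 610, 987, 1597, 2584, 4181, 6765, 10946, 17711, 28657, 46368, 75025, 121393, 196418, 317811, 514229, 832040, 1346269, 2178309, 3524578, 5702887, 9227465, 14930352, 24157817, 39088169, 63245986, 102334155, 165580141, 267914296, 433494437
F(43) = 433494437


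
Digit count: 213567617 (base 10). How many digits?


213567617 has 9 digits in base 10
floor(log10(213567617)) + 1 = floor(8.3295) + 1 = 9

9 digits (base 10)


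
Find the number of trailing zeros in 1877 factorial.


floor(1877/5) = 375
floor(1877/25) = 75
floor(1877/125) = 15
floor(1877/625) = 3
Total = 468

468 trailing zeros


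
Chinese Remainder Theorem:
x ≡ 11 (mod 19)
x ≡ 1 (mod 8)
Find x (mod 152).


M = 19*8 = 152
M1 = M/19 = 8, M2 = M/8 = 19
M1^(-1) mod 19 = 12, M2^(-1) mod 8 = 3
x = 11*8*12 + 1*19*3 = 1113
1113 mod 152 = 49
Check: 49 mod 19 = 11 ✓, 49 mod 8 = 1 ✓

x ≡ 49 (mod 152)


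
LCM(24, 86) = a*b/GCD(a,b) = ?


GCD(24, 86) = 2
LCM = 24*86/2 = 2064/2 = 1032

LCM = 1032


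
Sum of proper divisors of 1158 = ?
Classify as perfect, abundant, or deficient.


Proper divisors: 1, 2, 3, 6, 193, 386, 579
Sum = 1 + 2 + 3 + 6 + 193 + 386 + 579 = 1170
1170 > 1158 → abundant

s(1158) = 1170 (abundant)


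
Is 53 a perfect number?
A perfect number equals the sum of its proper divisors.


Proper divisors of 53: 1
Sum = 1 = 1

No, 53 is not perfect (1 ≠ 53)


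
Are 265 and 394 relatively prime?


Euclidean algorithm:
394 = 1 * 265 + 129
265 = 2 * 129 + 7
129 = 18 * 7 + 3
7 = 2 * 3 + 1
3 = 3 * 1 + 0
GCD(265, 394) = 1

Yes, coprime (GCD = 1)


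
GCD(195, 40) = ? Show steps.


195 = 4 * 40 + 35
40 = 1 * 35 + 5
35 = 7 * 5 + 0
GCD = 5


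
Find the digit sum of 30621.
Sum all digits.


3 + 0 + 6 + 2 + 1 = 12


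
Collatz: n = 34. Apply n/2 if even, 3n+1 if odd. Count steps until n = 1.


34 → 17 → 52 → 26 → 13 → 40 → 20 → 10 → 5 → 16 → 8 → 4 → 2 → 1
Total steps = 13

13 steps


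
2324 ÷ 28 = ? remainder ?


2324 = 28 * 83 + 0
Check: 2324 + 0 = 2324

q = 83, r = 0


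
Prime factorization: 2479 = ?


2479 / 37 = 67
67 / 67 = 1
2479 = 37 × 67


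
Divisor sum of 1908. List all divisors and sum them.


Divisors of 1908: 1, 2, 3, 4, 6, 9, 12, 18, 36, 53, 106, 159, 212, 318, 477, 636, 954, 1908
Sum = 1 + 2 + 3 + 4 + 6 + 9 + 12 + 18 + 36 + 53 + 106 + 159 + 212 + 318 + 477 + 636 + 954 + 1908 = 4914

σ(1908) = 4914


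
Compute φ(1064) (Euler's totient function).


1064 = 2^3 × 7 × 19
Prime factors: 2, 7, 19
φ(1064) = 1064 × (1-1/2) × (1-1/7) × (1-1/19)
= 1064 × 1/2 × 6/7 × 18/19 = 432

φ(1064) = 432


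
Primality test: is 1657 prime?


Check divisors up to sqrt(1657) = 40.7063
No divisors found.
1657 is prime.

Yes, 1657 is prime


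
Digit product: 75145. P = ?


7 × 5 × 1 × 4 × 5 = 700


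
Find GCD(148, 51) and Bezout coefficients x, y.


Tabular extended Euclidean (each row: r = 148*s + 51*t):
r=148, s=1, t=0
r=51, s=0, t=1
q=2: r=46, s=1, t=-2   [148*(1) + 51*(-2) = 46]
q=1: r=5, s=-1, t=3   [148*(-1) + 51*(3) = 5]
q=9: r=1, s=10, t=-29   [148*(10) + 51*(-29) = 1]
q=5: r=0, s=-51, t=148   [148*(-51) + 51*(148) = 0]
GCD = 1; from the row with r=1: x=10, y=-29
Check: 148*(10) + 51*(-29) = 1480 - 1479 = 1

GCD = 1, x = 10, y = -29


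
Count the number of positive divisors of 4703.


4703 = 4703^1
d(4703) = (1+1) = 2

2 divisors


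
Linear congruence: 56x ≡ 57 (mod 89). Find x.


GCD(56, 89) = 1, unique solution
a^(-1) mod 89 = 62
x = 62 * 57 mod 89 = 63

x ≡ 63 (mod 89)


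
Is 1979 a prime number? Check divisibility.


Check divisors up to sqrt(1979) = 44.4860
No divisors found.
1979 is prime.

Yes, 1979 is prime


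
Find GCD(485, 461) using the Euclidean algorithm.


485 = 1 * 461 + 24
461 = 19 * 24 + 5
24 = 4 * 5 + 4
5 = 1 * 4 + 1
4 = 4 * 1 + 0
GCD = 1


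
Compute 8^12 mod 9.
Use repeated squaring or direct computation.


8^1 mod 9 = 8
8^2 mod 9 = 1
8^3 mod 9 = 8
8^4 mod 9 = 1
8^5 mod 9 = 8
8^6 mod 9 = 1
8^7 mod 9 = 8
8^8 mod 9 = 1
8^9 mod 9 = 8
8^10 mod 9 = 1
8^11 mod 9 = 8
8^12 mod 9 = 1


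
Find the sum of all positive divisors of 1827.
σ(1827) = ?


Divisors of 1827: 1, 3, 7, 9, 21, 29, 63, 87, 203, 261, 609, 1827
Sum = 1 + 3 + 7 + 9 + 21 + 29 + 63 + 87 + 203 + 261 + 609 + 1827 = 3120

σ(1827) = 3120


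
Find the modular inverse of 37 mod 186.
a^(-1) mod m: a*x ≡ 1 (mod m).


Use the extended Euclidean algorithm on (186, 37); each row r = 186*s + 37*t:
r=186, s=1, t=0
r=37, s=0, t=1
q=5: r=1, s=1, t=-5   [186*(1) + 37*(-5) = 1]
q=37: r=0, s=-37, t=186   [186*(-37) + 37*(186) = 0]
GCD = 1 with t = -5, so 37*(-5) ≡ 1 (mod 186)
Inverse = -5 mod 186 = 181
Check: 37 * 181 = 6697 ≡ 1 (mod 186)

37^(-1) ≡ 181 (mod 186)


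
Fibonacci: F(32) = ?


Sequence: 1, 1, 2, 3, 5, 8, 13, 21, 34, 55, 89, 144, 233, 377, 610, 987, 1597, 2584, 4181, 6765, 10946, 17711, 28657, 46368, 75025, 121393, 196418, 317811, 514229, 832040, 1346269, 2178309
F(32) = 2178309


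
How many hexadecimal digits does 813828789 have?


813828789 in base 16 = 30820AB5
Number of digits = 8

8 digits (base 16)


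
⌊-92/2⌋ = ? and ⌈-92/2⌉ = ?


-92/2 = -46.0000
floor = -46
ceil = -46

floor = -46, ceil = -46


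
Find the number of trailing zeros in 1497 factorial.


floor(1497/5) = 299
floor(1497/25) = 59
floor(1497/125) = 11
floor(1497/625) = 2
Total = 371

371 trailing zeros


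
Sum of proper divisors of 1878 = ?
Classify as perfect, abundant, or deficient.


Proper divisors: 1, 2, 3, 6, 313, 626, 939
Sum = 1 + 2 + 3 + 6 + 313 + 626 + 939 = 1890
1890 > 1878 → abundant

s(1878) = 1890 (abundant)


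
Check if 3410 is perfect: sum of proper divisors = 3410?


Proper divisors of 3410: 1, 2, 5, 10, 11, 22, 31, 55, 62, 110, 155, 310, 341, 682, 1705
Sum = 1 + 2 + 5 + 10 + 11 + 22 + 31 + 55 + 62 + 110 + 155 + 310 + 341 + 682 + 1705 = 3502

No, 3410 is not perfect (3502 ≠ 3410)


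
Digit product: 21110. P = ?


2 × 1 × 1 × 1 × 0 = 0


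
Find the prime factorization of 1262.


1262 / 2 = 631
631 / 631 = 1
1262 = 2 × 631


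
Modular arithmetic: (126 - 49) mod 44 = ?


126 - 49 = 77
77 mod 44 = 33


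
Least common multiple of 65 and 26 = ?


GCD(65, 26) = 13
LCM = 65*26/13 = 1690/13 = 130

LCM = 130


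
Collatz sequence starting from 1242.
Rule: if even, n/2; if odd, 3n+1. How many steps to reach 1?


1242 → 621 → 1864 → 932 → 466 → 233 → 700 → 350 → 175 → 526 → 263 → 790 → 395 → 1186 → 593 → 1780 → 890 → 445 → 1336 → 668 → 334 → 167 → 502 → 251 → 754 → 377 → 1132 → 566 → 283 → 850 → 425 → 1276 → 638 → 319 → 958 → 479 → 1438 → 719 → 2158 → 1079 → 3238 → 1619 → 4858 → 2429 → 7288 → 3644 → 1822 → 911 → 2734 → 1367 → 4102 → 2051 → 6154 → 3077 → 9232 → 4616 → 2308 → 1154 → 577 → 1732 → 866 → 433 → 1300 → 650 → 325 → 976 → 488 → 244 → 122 → 61 → 184 → 92 → 46 → 23 → 70 → 35 → 106 → 53 → 160 → 80 → 40 → 20 → 10 → 5 → 16 → 8 → 4 → 2 → 1
Total steps = 88

88 steps


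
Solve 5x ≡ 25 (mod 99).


GCD(5, 99) = 1, unique solution
a^(-1) mod 99 = 20
x = 20 * 25 mod 99 = 5

x ≡ 5 (mod 99)


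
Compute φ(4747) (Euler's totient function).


4747 = 47 × 101
Prime factors: 47, 101
φ(4747) = 4747 × (1-1/47) × (1-1/101)
= 4747 × 46/47 × 100/101 = 4600

φ(4747) = 4600


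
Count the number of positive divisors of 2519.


2519 = 11^1 × 229^1
d(2519) = (1+1) × (1+1) = 4

4 divisors


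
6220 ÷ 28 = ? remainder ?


6220 = 28 * 222 + 4
Check: 6216 + 4 = 6220

q = 222, r = 4


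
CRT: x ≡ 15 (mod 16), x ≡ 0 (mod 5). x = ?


M = 16*5 = 80
M1 = M/16 = 5, M2 = M/5 = 16
M1^(-1) mod 16 = 13, M2^(-1) mod 5 = 1
x = 15*5*13 + 0*16*1 = 975
975 mod 80 = 15
Check: 15 mod 16 = 15 ✓, 15 mod 5 = 0 ✓

x ≡ 15 (mod 80)


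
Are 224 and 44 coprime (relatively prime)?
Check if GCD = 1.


Euclidean algorithm:
224 = 5 * 44 + 4
44 = 11 * 4 + 0
GCD(224, 44) = 4

No, not coprime (GCD = 4)


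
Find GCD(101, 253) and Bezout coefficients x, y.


Tabular extended Euclidean (each row: r = 101*s + 253*t):
r=101, s=1, t=0
r=253, s=0, t=1
q=0: r=101, s=1, t=0   [101*(1) + 253*(0) = 101]
q=2: r=51, s=-2, t=1   [101*(-2) + 253*(1) = 51]
q=1: r=50, s=3, t=-1   [101*(3) + 253*(-1) = 50]
q=1: r=1, s=-5, t=2   [101*(-5) + 253*(2) = 1]
q=50: r=0, s=253, t=-101   [101*(253) + 253*(-101) = 0]
GCD = 1; from the row with r=1: x=-5, y=2
Check: 101*(-5) + 253*(2) = -505 + 506 = 1

GCD = 1, x = -5, y = 2


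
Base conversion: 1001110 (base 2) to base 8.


1001110 (base 2) = 78 (decimal)
78 (decimal) = 116 (base 8)


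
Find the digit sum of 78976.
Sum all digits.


7 + 8 + 9 + 7 + 6 = 37


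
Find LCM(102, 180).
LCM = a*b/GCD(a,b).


GCD(102, 180) = 6
LCM = 102*180/6 = 18360/6 = 3060

LCM = 3060


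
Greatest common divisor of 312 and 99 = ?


312 = 3 * 99 + 15
99 = 6 * 15 + 9
15 = 1 * 9 + 6
9 = 1 * 6 + 3
6 = 2 * 3 + 0
GCD = 3


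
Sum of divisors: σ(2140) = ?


Divisors of 2140: 1, 2, 4, 5, 10, 20, 107, 214, 428, 535, 1070, 2140
Sum = 1 + 2 + 4 + 5 + 10 + 20 + 107 + 214 + 428 + 535 + 1070 + 2140 = 4536

σ(2140) = 4536


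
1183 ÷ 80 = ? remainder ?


1183 = 80 * 14 + 63
Check: 1120 + 63 = 1183

q = 14, r = 63


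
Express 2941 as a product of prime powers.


2941 / 17 = 173
173 / 173 = 1
2941 = 17 × 173


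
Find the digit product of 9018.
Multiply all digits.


9 × 0 × 1 × 8 = 0


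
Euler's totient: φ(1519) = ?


1519 = 7^2 × 31
Prime factors: 7, 31
φ(1519) = 1519 × (1-1/7) × (1-1/31)
= 1519 × 6/7 × 30/31 = 1260

φ(1519) = 1260


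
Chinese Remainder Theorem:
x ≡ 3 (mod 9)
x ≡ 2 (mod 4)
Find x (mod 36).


M = 9*4 = 36
M1 = M/9 = 4, M2 = M/4 = 9
M1^(-1) mod 9 = 7, M2^(-1) mod 4 = 1
x = 3*4*7 + 2*9*1 = 102
102 mod 36 = 30
Check: 30 mod 9 = 3 ✓, 30 mod 4 = 2 ✓

x ≡ 30 (mod 36)


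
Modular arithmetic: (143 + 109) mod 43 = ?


143 + 109 = 252
252 mod 43 = 37


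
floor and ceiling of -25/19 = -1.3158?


-25/19 = -1.3158
floor = -2
ceil = -1

floor = -2, ceil = -1


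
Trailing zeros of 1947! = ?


floor(1947/5) = 389
floor(1947/25) = 77
floor(1947/125) = 15
floor(1947/625) = 3
Total = 484

484 trailing zeros


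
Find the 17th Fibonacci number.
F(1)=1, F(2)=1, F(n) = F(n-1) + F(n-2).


Sequence: 1, 1, 2, 3, 5, 8, 13, 21, 34, 55, 89, 144, 233, 377, 610, 987, 1597
F(17) = 1597


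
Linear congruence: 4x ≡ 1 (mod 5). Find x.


GCD(4, 5) = 1, unique solution
a^(-1) mod 5 = 4
x = 4 * 1 mod 5 = 4

x ≡ 4 (mod 5)


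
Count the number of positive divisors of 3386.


3386 = 2^1 × 1693^1
d(3386) = (1+1) × (1+1) = 4

4 divisors


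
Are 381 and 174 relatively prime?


Euclidean algorithm:
381 = 2 * 174 + 33
174 = 5 * 33 + 9
33 = 3 * 9 + 6
9 = 1 * 6 + 3
6 = 2 * 3 + 0
GCD(381, 174) = 3

No, not coprime (GCD = 3)


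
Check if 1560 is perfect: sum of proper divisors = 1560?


Proper divisors of 1560: 1, 2, 3, 4, 5, 6, 8, 10, 12, 13, 15, 20, 24, 26, 30, 39, 40, 52, 60, 65, 78, 104, 120, 130, 156, 195, 260, 312, 390, 520, 780
Sum = 1 + 2 + 3 + 4 + 5 + 6 + 8 + 10 + 12 + 13 + 15 + 20 + 24 + 26 + 30 + 39 + 40 + 52 + 60 + 65 + 78 + 104 + 120 + 130 + 156 + 195 + 260 + 312 + 390 + 520 + 780 = 3480

No, 1560 is not perfect (3480 ≠ 1560)


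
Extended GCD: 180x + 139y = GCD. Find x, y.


Tabular extended Euclidean (each row: r = 180*s + 139*t):
r=180, s=1, t=0
r=139, s=0, t=1
q=1: r=41, s=1, t=-1   [180*(1) + 139*(-1) = 41]
q=3: r=16, s=-3, t=4   [180*(-3) + 139*(4) = 16]
q=2: r=9, s=7, t=-9   [180*(7) + 139*(-9) = 9]
q=1: r=7, s=-10, t=13   [180*(-10) + 139*(13) = 7]
q=1: r=2, s=17, t=-22   [180*(17) + 139*(-22) = 2]
q=3: r=1, s=-61, t=79   [180*(-61) + 139*(79) = 1]
q=2: r=0, s=139, t=-180   [180*(139) + 139*(-180) = 0]
GCD = 1; from the row with r=1: x=-61, y=79
Check: 180*(-61) + 139*(79) = -10980 + 10981 = 1

GCD = 1, x = -61, y = 79


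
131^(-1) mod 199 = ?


Use the extended Euclidean algorithm on (199, 131); each row r = 199*s + 131*t:
r=199, s=1, t=0
r=131, s=0, t=1
q=1: r=68, s=1, t=-1   [199*(1) + 131*(-1) = 68]
q=1: r=63, s=-1, t=2   [199*(-1) + 131*(2) = 63]
q=1: r=5, s=2, t=-3   [199*(2) + 131*(-3) = 5]
q=12: r=3, s=-25, t=38   [199*(-25) + 131*(38) = 3]
q=1: r=2, s=27, t=-41   [199*(27) + 131*(-41) = 2]
q=1: r=1, s=-52, t=79   [199*(-52) + 131*(79) = 1]
q=2: r=0, s=131, t=-199   [199*(131) + 131*(-199) = 0]
GCD = 1 with t = 79, so 131*(79) ≡ 1 (mod 199)
Inverse = 79 mod 199 = 79
Check: 131 * 79 = 10349 ≡ 1 (mod 199)

131^(-1) ≡ 79 (mod 199)


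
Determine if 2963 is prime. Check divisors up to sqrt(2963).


Check divisors up to sqrt(2963) = 54.4334
No divisors found.
2963 is prime.

Yes, 2963 is prime


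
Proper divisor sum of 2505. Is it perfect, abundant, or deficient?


Proper divisors: 1, 3, 5, 15, 167, 501, 835
Sum = 1 + 3 + 5 + 15 + 167 + 501 + 835 = 1527
1527 < 2505 → deficient

s(2505) = 1527 (deficient)


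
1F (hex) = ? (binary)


1F (base 16) = 31 (decimal)
31 (decimal) = 11111 (base 2)


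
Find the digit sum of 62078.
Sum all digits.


6 + 2 + 0 + 7 + 8 = 23


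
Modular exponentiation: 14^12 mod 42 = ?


14^1 mod 42 = 14
14^2 mod 42 = 28
14^3 mod 42 = 14
14^4 mod 42 = 28
14^5 mod 42 = 14
14^6 mod 42 = 28
14^7 mod 42 = 14
14^8 mod 42 = 28
14^9 mod 42 = 14
14^10 mod 42 = 28
14^11 mod 42 = 14
14^12 mod 42 = 28


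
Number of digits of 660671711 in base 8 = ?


660671711 in base 8 = 4730206337
Number of digits = 10

10 digits (base 8)


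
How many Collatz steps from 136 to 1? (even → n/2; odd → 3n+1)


136 → 68 → 34 → 17 → 52 → 26 → 13 → 40 → 20 → 10 → 5 → 16 → 8 → 4 → 2 → 1
Total steps = 15

15 steps


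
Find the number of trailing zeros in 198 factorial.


floor(198/5) = 39
floor(198/25) = 7
floor(198/125) = 1
Total = 47

47 trailing zeros


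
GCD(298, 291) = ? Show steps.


298 = 1 * 291 + 7
291 = 41 * 7 + 4
7 = 1 * 4 + 3
4 = 1 * 3 + 1
3 = 3 * 1 + 0
GCD = 1


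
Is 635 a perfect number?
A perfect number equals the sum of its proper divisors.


Proper divisors of 635: 1, 5, 127
Sum = 1 + 5 + 127 = 133

No, 635 is not perfect (133 ≠ 635)


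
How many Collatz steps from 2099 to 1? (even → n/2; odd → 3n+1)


2099 → 6298 → 3149 → 9448 → 4724 → 2362 → 1181 → 3544 → 1772 → 886 → 443 → 1330 → 665 → 1996 → 998 → 499 → 1498 → 749 → 2248 → 1124 → 562 → 281 → 844 → 422 → 211 → 634 → 317 → 952 → 476 → 238 → 119 → 358 → 179 → 538 → 269 → 808 → 404 → 202 → 101 → 304 → 152 → 76 → 38 → 19 → 58 → 29 → 88 → 44 → 22 → 11 → 34 → 17 → 52 → 26 → 13 → 40 → 20 → 10 → 5 → 16 → 8 → 4 → 2 → 1
Total steps = 63

63 steps


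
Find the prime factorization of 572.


572 / 2 = 286
286 / 2 = 143
143 / 11 = 13
13 / 13 = 1
572 = 2^2 × 11 × 13


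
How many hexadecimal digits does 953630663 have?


953630663 in base 16 = 38D73FC7
Number of digits = 8

8 digits (base 16)


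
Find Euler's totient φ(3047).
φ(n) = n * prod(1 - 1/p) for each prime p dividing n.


3047 = 11 × 277
Prime factors: 11, 277
φ(3047) = 3047 × (1-1/11) × (1-1/277)
= 3047 × 10/11 × 276/277 = 2760

φ(3047) = 2760


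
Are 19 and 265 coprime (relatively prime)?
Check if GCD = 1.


Euclidean algorithm:
265 = 13 * 19 + 18
19 = 1 * 18 + 1
18 = 18 * 1 + 0
GCD(19, 265) = 1

Yes, coprime (GCD = 1)


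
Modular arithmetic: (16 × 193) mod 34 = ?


16 × 193 = 3088
3088 mod 34 = 28


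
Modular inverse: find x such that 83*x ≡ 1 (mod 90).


Use the extended Euclidean algorithm on (90, 83); each row r = 90*s + 83*t:
r=90, s=1, t=0
r=83, s=0, t=1
q=1: r=7, s=1, t=-1   [90*(1) + 83*(-1) = 7]
q=11: r=6, s=-11, t=12   [90*(-11) + 83*(12) = 6]
q=1: r=1, s=12, t=-13   [90*(12) + 83*(-13) = 1]
q=6: r=0, s=-83, t=90   [90*(-83) + 83*(90) = 0]
GCD = 1 with t = -13, so 83*(-13) ≡ 1 (mod 90)
Inverse = -13 mod 90 = 77
Check: 83 * 77 = 6391 ≡ 1 (mod 90)

83^(-1) ≡ 77 (mod 90)


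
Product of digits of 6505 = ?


6 × 5 × 0 × 5 = 0


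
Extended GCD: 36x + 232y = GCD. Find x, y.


Tabular extended Euclidean (each row: r = 36*s + 232*t):
r=36, s=1, t=0
r=232, s=0, t=1
q=0: r=36, s=1, t=0   [36*(1) + 232*(0) = 36]
q=6: r=16, s=-6, t=1   [36*(-6) + 232*(1) = 16]
q=2: r=4, s=13, t=-2   [36*(13) + 232*(-2) = 4]
q=4: r=0, s=-58, t=9   [36*(-58) + 232*(9) = 0]
GCD = 4; from the row with r=4: x=13, y=-2
Check: 36*(13) + 232*(-2) = 468 - 464 = 4

GCD = 4, x = 13, y = -2


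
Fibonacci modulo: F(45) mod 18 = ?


F(k) mod 18 for k=1..45:
1, 1, 2, 3, 5, 8, 13, 3, 16, 1, 17, 0, 17, 17, 16, 15, 13, 10, 5, 15, 2, 17, 1, 0, 1, 1, 2, 3, 5, 8, 13, 3, 16, 1, 17, 0, 17, 17, 16, 15, 13, 10, 5, 15, 2
F(45) mod 18 = 2


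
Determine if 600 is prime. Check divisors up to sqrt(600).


600 / 2 = 300 (exact division)
600 is NOT prime.

No, 600 is not prime


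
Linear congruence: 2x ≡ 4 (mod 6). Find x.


GCD(2, 6) = 2 divides 4
Divide: 1x ≡ 2 (mod 3)
x ≡ 2 (mod 3)


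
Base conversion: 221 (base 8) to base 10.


221 (base 8) = 145 (decimal)
145 (decimal) = 145 (base 10)


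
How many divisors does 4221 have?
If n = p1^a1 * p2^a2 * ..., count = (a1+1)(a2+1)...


4221 = 3^2 × 7^1 × 67^1
d(4221) = (2+1) × (1+1) × (1+1) = 12

12 divisors


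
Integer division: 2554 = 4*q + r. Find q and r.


2554 = 4 * 638 + 2
Check: 2552 + 2 = 2554

q = 638, r = 2


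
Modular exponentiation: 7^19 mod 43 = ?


7^1 mod 43 = 7
7^2 mod 43 = 6
7^3 mod 43 = 42
7^4 mod 43 = 36
7^5 mod 43 = 37
7^6 mod 43 = 1
7^7 mod 43 = 7
7^8 mod 43 = 6
7^9 mod 43 = 42
7^10 mod 43 = 36
7^11 mod 43 = 37
7^12 mod 43 = 1
7^13 mod 43 = 7
7^14 mod 43 = 6
7^15 mod 43 = 42
7^16 mod 43 = 36
7^17 mod 43 = 37
7^18 mod 43 = 1
7^19 mod 43 = 7


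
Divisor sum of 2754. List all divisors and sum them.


Divisors of 2754: 1, 2, 3, 6, 9, 17, 18, 27, 34, 51, 54, 81, 102, 153, 162, 306, 459, 918, 1377, 2754
Sum = 1 + 2 + 3 + 6 + 9 + 17 + 18 + 27 + 34 + 51 + 54 + 81 + 102 + 153 + 162 + 306 + 459 + 918 + 1377 + 2754 = 6534

σ(2754) = 6534


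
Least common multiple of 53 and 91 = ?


GCD(53, 91) = 1
LCM = 53*91/1 = 4823/1 = 4823

LCM = 4823


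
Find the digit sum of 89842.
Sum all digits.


8 + 9 + 8 + 4 + 2 = 31


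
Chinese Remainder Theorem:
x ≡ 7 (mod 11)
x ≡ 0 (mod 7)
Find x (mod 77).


M = 11*7 = 77
M1 = M/11 = 7, M2 = M/7 = 11
M1^(-1) mod 11 = 8, M2^(-1) mod 7 = 2
x = 7*7*8 + 0*11*2 = 392
392 mod 77 = 7
Check: 7 mod 11 = 7 ✓, 7 mod 7 = 0 ✓

x ≡ 7 (mod 77)


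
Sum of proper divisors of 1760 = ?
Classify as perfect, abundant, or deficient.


Proper divisors: 1, 2, 4, 5, 8, 10, 11, 16, 20, 22, 32, 40, 44, 55, 80, 88, 110, 160, 176, 220, 352, 440, 880
Sum = 1 + 2 + 4 + 5 + 8 + 10 + 11 + 16 + 20 + 22 + 32 + 40 + 44 + 55 + 80 + 88 + 110 + 160 + 176 + 220 + 352 + 440 + 880 = 2776
2776 > 1760 → abundant

s(1760) = 2776 (abundant)


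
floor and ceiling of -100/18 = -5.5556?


-100/18 = -5.5556
floor = -6
ceil = -5

floor = -6, ceil = -5


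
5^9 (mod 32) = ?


5^1 mod 32 = 5
5^2 mod 32 = 25
5^3 mod 32 = 29
5^4 mod 32 = 17
5^5 mod 32 = 21
5^6 mod 32 = 9
5^7 mod 32 = 13
5^8 mod 32 = 1
5^9 mod 32 = 5


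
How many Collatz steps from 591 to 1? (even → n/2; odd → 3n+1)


591 → 1774 → 887 → 2662 → 1331 → 3994 → 1997 → 5992 → 2996 → 1498 → 749 → 2248 → 1124 → 562 → 281 → 844 → 422 → 211 → 634 → 317 → 952 → 476 → 238 → 119 → 358 → 179 → 538 → 269 → 808 → 404 → 202 → 101 → 304 → 152 → 76 → 38 → 19 → 58 → 29 → 88 → 44 → 22 → 11 → 34 → 17 → 52 → 26 → 13 → 40 → 20 → 10 → 5 → 16 → 8 → 4 → 2 → 1
Total steps = 56

56 steps


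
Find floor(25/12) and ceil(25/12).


25/12 = 2.0833
floor = 2
ceil = 3

floor = 2, ceil = 3


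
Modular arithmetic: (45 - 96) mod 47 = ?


45 - 96 = -51
-51 mod 47 = 43


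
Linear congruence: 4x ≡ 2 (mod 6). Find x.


GCD(4, 6) = 2 divides 2
Divide: 2x ≡ 1 (mod 3)
x ≡ 2 (mod 3)


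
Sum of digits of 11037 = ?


1 + 1 + 0 + 3 + 7 = 12


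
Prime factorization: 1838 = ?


1838 / 2 = 919
919 / 919 = 1
1838 = 2 × 919


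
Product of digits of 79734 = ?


7 × 9 × 7 × 3 × 4 = 5292


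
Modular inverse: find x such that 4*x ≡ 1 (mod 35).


Use the extended Euclidean algorithm on (35, 4); each row r = 35*s + 4*t:
r=35, s=1, t=0
r=4, s=0, t=1
q=8: r=3, s=1, t=-8   [35*(1) + 4*(-8) = 3]
q=1: r=1, s=-1, t=9   [35*(-1) + 4*(9) = 1]
q=3: r=0, s=4, t=-35   [35*(4) + 4*(-35) = 0]
GCD = 1 with t = 9, so 4*(9) ≡ 1 (mod 35)
Inverse = 9 mod 35 = 9
Check: 4 * 9 = 36 ≡ 1 (mod 35)

4^(-1) ≡ 9 (mod 35)


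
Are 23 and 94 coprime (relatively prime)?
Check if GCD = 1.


Euclidean algorithm:
94 = 4 * 23 + 2
23 = 11 * 2 + 1
2 = 2 * 1 + 0
GCD(23, 94) = 1

Yes, coprime (GCD = 1)


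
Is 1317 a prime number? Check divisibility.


1317 / 3 = 439 (exact division)
1317 is NOT prime.

No, 1317 is not prime


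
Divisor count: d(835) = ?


835 = 5^1 × 167^1
d(835) = (1+1) × (1+1) = 4

4 divisors


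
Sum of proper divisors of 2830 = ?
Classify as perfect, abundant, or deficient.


Proper divisors: 1, 2, 5, 10, 283, 566, 1415
Sum = 1 + 2 + 5 + 10 + 283 + 566 + 1415 = 2282
2282 < 2830 → deficient

s(2830) = 2282 (deficient)


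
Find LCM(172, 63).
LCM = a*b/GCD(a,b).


GCD(172, 63) = 1
LCM = 172*63/1 = 10836/1 = 10836

LCM = 10836


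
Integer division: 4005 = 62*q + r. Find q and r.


4005 = 62 * 64 + 37
Check: 3968 + 37 = 4005

q = 64, r = 37


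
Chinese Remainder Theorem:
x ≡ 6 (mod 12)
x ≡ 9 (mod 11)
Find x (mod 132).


M = 12*11 = 132
M1 = M/12 = 11, M2 = M/11 = 12
M1^(-1) mod 12 = 11, M2^(-1) mod 11 = 1
x = 6*11*11 + 9*12*1 = 834
834 mod 132 = 42
Check: 42 mod 12 = 6 ✓, 42 mod 11 = 9 ✓

x ≡ 42 (mod 132)


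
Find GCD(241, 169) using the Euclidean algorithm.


241 = 1 * 169 + 72
169 = 2 * 72 + 25
72 = 2 * 25 + 22
25 = 1 * 22 + 3
22 = 7 * 3 + 1
3 = 3 * 1 + 0
GCD = 1


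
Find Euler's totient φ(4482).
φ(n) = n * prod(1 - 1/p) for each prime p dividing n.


4482 = 2 × 3^3 × 83
Prime factors: 2, 3, 83
φ(4482) = 4482 × (1-1/2) × (1-1/3) × (1-1/83)
= 4482 × 1/2 × 2/3 × 82/83 = 1476

φ(4482) = 1476


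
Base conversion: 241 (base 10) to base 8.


241 (base 10) = 241 (decimal)
241 (decimal) = 361 (base 8)


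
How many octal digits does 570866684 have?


570866684 in base 8 = 4201535774
Number of digits = 10

10 digits (base 8)


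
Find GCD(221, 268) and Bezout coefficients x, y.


Tabular extended Euclidean (each row: r = 221*s + 268*t):
r=221, s=1, t=0
r=268, s=0, t=1
q=0: r=221, s=1, t=0   [221*(1) + 268*(0) = 221]
q=1: r=47, s=-1, t=1   [221*(-1) + 268*(1) = 47]
q=4: r=33, s=5, t=-4   [221*(5) + 268*(-4) = 33]
q=1: r=14, s=-6, t=5   [221*(-6) + 268*(5) = 14]
q=2: r=5, s=17, t=-14   [221*(17) + 268*(-14) = 5]
q=2: r=4, s=-40, t=33   [221*(-40) + 268*(33) = 4]
q=1: r=1, s=57, t=-47   [221*(57) + 268*(-47) = 1]
q=4: r=0, s=-268, t=221   [221*(-268) + 268*(221) = 0]
GCD = 1; from the row with r=1: x=57, y=-47
Check: 221*(57) + 268*(-47) = 12597 - 12596 = 1

GCD = 1, x = 57, y = -47


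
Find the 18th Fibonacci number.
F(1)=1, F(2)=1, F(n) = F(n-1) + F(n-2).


Sequence: 1, 1, 2, 3, 5, 8, 13, 21, 34, 55, 89, 144, 233, 377, 610, 987, 1597, 2584
F(18) = 2584


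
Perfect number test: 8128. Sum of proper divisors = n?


Proper divisors of 8128: 1, 2, 4, 8, 16, 32, 64, 127, 254, 508, 1016, 2032, 4064
Sum = 1 + 2 + 4 + 8 + 16 + 32 + 64 + 127 + 254 + 508 + 1016 + 2032 + 4064 = 8128

Yes, 8128 is perfect (8128 = 8128)


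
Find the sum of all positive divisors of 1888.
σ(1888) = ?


Divisors of 1888: 1, 2, 4, 8, 16, 32, 59, 118, 236, 472, 944, 1888
Sum = 1 + 2 + 4 + 8 + 16 + 32 + 59 + 118 + 236 + 472 + 944 + 1888 = 3780

σ(1888) = 3780


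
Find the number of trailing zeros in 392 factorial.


floor(392/5) = 78
floor(392/25) = 15
floor(392/125) = 3
Total = 96

96 trailing zeros


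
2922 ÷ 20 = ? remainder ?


2922 = 20 * 146 + 2
Check: 2920 + 2 = 2922

q = 146, r = 2


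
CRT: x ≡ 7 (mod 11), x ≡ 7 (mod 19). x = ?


M = 11*19 = 209
M1 = M/11 = 19, M2 = M/19 = 11
M1^(-1) mod 11 = 7, M2^(-1) mod 19 = 7
x = 7*19*7 + 7*11*7 = 1470
1470 mod 209 = 7
Check: 7 mod 11 = 7 ✓, 7 mod 19 = 7 ✓

x ≡ 7 (mod 209)


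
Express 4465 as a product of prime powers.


4465 / 5 = 893
893 / 19 = 47
47 / 47 = 1
4465 = 5 × 19 × 47


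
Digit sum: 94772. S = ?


9 + 4 + 7 + 7 + 2 = 29


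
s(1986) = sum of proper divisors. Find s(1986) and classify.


Proper divisors: 1, 2, 3, 6, 331, 662, 993
Sum = 1 + 2 + 3 + 6 + 331 + 662 + 993 = 1998
1998 > 1986 → abundant

s(1986) = 1998 (abundant)


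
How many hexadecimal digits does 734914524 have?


734914524 in base 16 = 2BCDE7DC
Number of digits = 8

8 digits (base 16)


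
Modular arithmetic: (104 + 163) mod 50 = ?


104 + 163 = 267
267 mod 50 = 17


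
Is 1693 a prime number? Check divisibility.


Check divisors up to sqrt(1693) = 41.1461
No divisors found.
1693 is prime.

Yes, 1693 is prime


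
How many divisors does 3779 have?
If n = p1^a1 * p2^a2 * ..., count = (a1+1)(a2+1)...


3779 = 3779^1
d(3779) = (1+1) = 2

2 divisors


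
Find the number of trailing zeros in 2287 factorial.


floor(2287/5) = 457
floor(2287/25) = 91
floor(2287/125) = 18
floor(2287/625) = 3
Total = 569

569 trailing zeros


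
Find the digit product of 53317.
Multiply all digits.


5 × 3 × 3 × 1 × 7 = 315


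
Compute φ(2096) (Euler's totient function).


2096 = 2^4 × 131
Prime factors: 2, 131
φ(2096) = 2096 × (1-1/2) × (1-1/131)
= 2096 × 1/2 × 130/131 = 1040

φ(2096) = 1040


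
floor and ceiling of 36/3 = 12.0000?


36/3 = 12.0000
floor = 12
ceil = 12

floor = 12, ceil = 12
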